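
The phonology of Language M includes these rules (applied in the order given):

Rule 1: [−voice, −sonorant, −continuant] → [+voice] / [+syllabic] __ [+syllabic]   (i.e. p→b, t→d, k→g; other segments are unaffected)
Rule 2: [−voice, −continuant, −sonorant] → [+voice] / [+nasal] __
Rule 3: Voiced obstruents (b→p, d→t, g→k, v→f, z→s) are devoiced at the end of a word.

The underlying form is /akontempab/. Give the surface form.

agondembap

Rule 1 (intervocalic voicing): /k/ is a voiceless stop between vowels /a/ and /o/, so it voices to [g]. /akontempab/ → agontempab.
Rule 2 (post-nasal voicing): /t/ is a voiceless stop immediately after the nasal /n/, so it voices to [d]. /p/ is a voiceless stop immediately after the nasal /m/, so it voices to [b]. /agontempab/ → agondembab.
Rule 3 (final devoicing): /b/ is a voiced obstruent in word-final position, so it devoices to [p]. /agondembab/ → agondembap.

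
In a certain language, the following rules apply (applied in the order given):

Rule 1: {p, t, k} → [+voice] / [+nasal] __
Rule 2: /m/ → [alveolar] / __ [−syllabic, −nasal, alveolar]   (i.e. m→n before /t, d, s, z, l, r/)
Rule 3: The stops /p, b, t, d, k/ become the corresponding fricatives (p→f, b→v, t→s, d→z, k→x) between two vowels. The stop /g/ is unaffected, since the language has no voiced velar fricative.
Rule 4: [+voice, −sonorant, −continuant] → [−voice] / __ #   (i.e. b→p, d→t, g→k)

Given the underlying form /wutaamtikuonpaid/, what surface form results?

Rule 1 (post-nasal voicing): /t/ is a voiceless stop immediately after the nasal /m/, so it voices to [d]. /p/ is a voiceless stop immediately after the nasal /n/, so it voices to [b]. /wutaamtikuonpaid/ → wutaamdikuonbaid.
Rule 2 (nasal place assimilation): /m/ precedes the alveolar consonant /d/, so it assimilates in place to [n]. /wutaamdikuonbaid/ → wutaandikuonbaid.
Rule 3 (intervocalic spirantization): /t/ is a stop between vowels /u/ and /a/, so it spirantizes to the fricative [s]. /k/ is a stop between vowels /i/ and /u/, so it spirantizes to the fricative [x]. /wutaandikuonbaid/ → wusaandixuonbaid.
Rule 4 (final devoicing): /d/ is a voiced stop in word-final position, so it devoices to [t]. /wusaandixuonbaid/ → wusaandixuonbait.

wusaandixuonbait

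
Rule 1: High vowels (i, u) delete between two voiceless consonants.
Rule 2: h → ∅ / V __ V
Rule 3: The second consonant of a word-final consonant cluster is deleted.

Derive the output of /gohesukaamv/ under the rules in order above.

Rule 1 (high vowel syncope): /u/ is a high vowel flanked by voiceless consonants /s/ and /k/, so it deletes. /gohesukaamv/ → goheskaamv.
Rule 2 (intervocalic h-deletion): /h/ occurs between vowels /o/ and /e/, so it deletes. /goheskaamv/ → goeskaamv.
Rule 3 (final cluster simplification): /v/ is the second consonant of a word-final cluster /mv/, so it deletes. /goeskaamv/ → goeskaam.

goeskaam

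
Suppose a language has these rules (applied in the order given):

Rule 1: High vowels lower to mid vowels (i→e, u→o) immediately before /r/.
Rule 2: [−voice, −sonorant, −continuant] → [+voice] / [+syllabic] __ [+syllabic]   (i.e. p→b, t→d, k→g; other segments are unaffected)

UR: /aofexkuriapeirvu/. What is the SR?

Rule 1 (pre-rhotic lowering): /u/ is a high vowel immediately before /r/, so it lowers to [o]. /i/ is a high vowel immediately before /r/, so it lowers to [e]. /aofexkuriapeirvu/ → aofexkoriapeervu.
Rule 2 (intervocalic voicing): /p/ is a voiceless stop between vowels /a/ and /e/, so it voices to [b]. /aofexkoriapeervu/ → aofexkoriabeervu.

aofexkoriabeervu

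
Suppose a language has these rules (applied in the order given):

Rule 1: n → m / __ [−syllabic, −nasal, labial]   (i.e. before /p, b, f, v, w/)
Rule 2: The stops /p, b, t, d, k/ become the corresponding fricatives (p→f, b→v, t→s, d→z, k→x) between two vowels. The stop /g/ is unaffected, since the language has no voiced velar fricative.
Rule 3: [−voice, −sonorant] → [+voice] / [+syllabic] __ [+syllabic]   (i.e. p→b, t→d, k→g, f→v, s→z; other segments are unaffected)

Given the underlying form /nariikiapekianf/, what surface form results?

nariixiavexiamf

Rule 1 (nasal place assimilation): /n/ precedes the labial consonant /f/, so it assimilates in place to [m]. /nariikiapekianf/ → nariikiapekiamf.
Rule 2 (intervocalic spirantization): /k/ is a stop between vowels /i/ and /i/, so it spirantizes to the fricative [x]. /p/ is a stop between vowels /a/ and /e/, so it spirantizes to the fricative [f]. /k/ is a stop between vowels /e/ and /i/, so it spirantizes to the fricative [x]. /nariikiapekiamf/ → nariixiafexiamf.
Rule 3 (intervocalic voicing): /f/ is a voiceless obstruent between vowels /a/ and /e/, so it voices to [v]. /nariixiafexiamf/ → nariixiavexiamf.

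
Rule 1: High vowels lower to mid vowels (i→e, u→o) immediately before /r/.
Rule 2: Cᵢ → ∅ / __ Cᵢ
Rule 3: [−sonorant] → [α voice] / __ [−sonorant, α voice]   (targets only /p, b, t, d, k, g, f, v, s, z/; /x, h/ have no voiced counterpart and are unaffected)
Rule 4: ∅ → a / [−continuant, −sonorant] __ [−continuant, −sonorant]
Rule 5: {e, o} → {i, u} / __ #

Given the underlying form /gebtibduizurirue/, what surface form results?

gepatibaduizorerui

Rule 1 (pre-rhotic lowering): /u/ is a high vowel immediately before /r/, so it lowers to [o]. /i/ is a high vowel immediately before /r/, so it lowers to [e]. /gebtibduizurirue/ → gebtibduizorerue.
Rule 2 (degemination): no segment meets the environment; /gebtibduizorerue/ is unchanged.
Rule 3 (regressive voicing assimilation): /b/ precedes the voiceless obstruent /t/, so it devoices to [p] by assimilation. /gebtibduizorerue/ → geptibduizorerue.
Rule 4 (stop-cluster a-epenthesis): /p/ and /t/ form a stop–stop cluster, so [a] is inserted between them. /b/ and /d/ form a stop–stop cluster, so [a] is inserted between them. /geptibduizorerue/ → gepatibaduizorerue.
Rule 5 (final vowel raising): /e/ is a mid vowel in word-final position, so it raises to [i]. /gepatibaduizorerue/ → gepatibaduizorerui.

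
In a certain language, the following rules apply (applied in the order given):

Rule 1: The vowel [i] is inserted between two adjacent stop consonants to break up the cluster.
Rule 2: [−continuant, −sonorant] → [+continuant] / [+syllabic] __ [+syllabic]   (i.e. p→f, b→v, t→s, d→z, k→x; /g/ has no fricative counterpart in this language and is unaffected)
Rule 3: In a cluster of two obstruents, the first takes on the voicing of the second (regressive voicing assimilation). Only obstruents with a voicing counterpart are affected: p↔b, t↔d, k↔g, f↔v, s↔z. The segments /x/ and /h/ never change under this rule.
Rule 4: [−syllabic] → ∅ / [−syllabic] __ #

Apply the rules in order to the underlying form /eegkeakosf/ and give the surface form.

eegixeaxos

Rule 1 (stop-cluster i-epenthesis): /g/ and /k/ form a stop–stop cluster, so [i] is inserted between them. /eegkeakosf/ → eegikeakosf.
Rule 2 (intervocalic spirantization): /k/ is a stop between vowels /i/ and /e/, so it spirantizes to the fricative [x]. /k/ is a stop between vowels /a/ and /o/, so it spirantizes to the fricative [x]. /eegikeakosf/ → eegixeaxosf.
Rule 3 (regressive voicing assimilation): no segment meets the environment; /eegixeaxosf/ is unchanged.
Rule 4 (final cluster simplification): /f/ is the second consonant of a word-final cluster /sf/, so it deletes. /eegixeaxosf/ → eegixeaxos.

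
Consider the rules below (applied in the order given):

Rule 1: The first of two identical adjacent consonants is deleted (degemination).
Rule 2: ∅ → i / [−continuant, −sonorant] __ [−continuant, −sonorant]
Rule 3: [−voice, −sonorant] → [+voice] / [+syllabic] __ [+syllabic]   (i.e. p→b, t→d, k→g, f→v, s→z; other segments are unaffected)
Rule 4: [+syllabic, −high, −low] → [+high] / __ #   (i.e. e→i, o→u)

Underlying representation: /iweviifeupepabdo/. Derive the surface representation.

Rule 1 (degemination): no segment meets the environment; /iweviifeupepabdo/ is unchanged.
Rule 2 (stop-cluster i-epenthesis): /b/ and /d/ form a stop–stop cluster, so [i] is inserted between them. /iweviifeupepabdo/ → iweviifeupepabido.
Rule 3 (intervocalic voicing): /f/ is a voiceless obstruent between vowels /i/ and /e/, so it voices to [v]. /p/ is a voiceless obstruent between vowels /u/ and /e/, so it voices to [b]. /p/ is a voiceless obstruent between vowels /e/ and /a/, so it voices to [b]. /iweviifeupepabido/ → iweviiveubebabido.
Rule 4 (final vowel raising): /o/ is a mid vowel in word-final position, so it raises to [u]. /iweviiveubebabido/ → iweviiveubebabidu.

iweviiveubebabidu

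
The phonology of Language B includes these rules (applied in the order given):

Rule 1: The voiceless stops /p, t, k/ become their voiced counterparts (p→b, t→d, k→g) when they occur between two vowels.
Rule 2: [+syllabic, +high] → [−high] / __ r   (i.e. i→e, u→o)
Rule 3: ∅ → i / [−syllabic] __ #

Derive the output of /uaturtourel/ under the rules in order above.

Rule 1 (intervocalic voicing): /t/ is a voiceless stop between vowels /a/ and /u/, so it voices to [d]. /uaturtourel/ → uadurtourel.
Rule 2 (pre-rhotic lowering): /u/ is a high vowel immediately before /r/, so it lowers to [o]. /u/ is a high vowel immediately before /r/, so it lowers to [o]. /uadurtourel/ → uadortoorel.
Rule 3 (final i-epenthesis): the form ends in the consonant /l/, so [i] is inserted word-finally. /uadortoorel/ → uadortooreli.

uadortooreli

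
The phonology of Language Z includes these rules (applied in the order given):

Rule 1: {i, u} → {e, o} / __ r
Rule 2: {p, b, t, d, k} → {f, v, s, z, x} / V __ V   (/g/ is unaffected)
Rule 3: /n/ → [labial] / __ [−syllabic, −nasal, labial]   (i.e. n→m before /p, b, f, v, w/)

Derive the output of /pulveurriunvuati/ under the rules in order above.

Rule 1 (pre-rhotic lowering): /u/ is a high vowel immediately before /r/, so it lowers to [o]. /pulveurriunvuati/ → pulveorriunvuati.
Rule 2 (intervocalic spirantization): /t/ is a stop between vowels /a/ and /i/, so it spirantizes to the fricative [s]. /pulveorriunvuati/ → pulveorriunvuasi.
Rule 3 (nasal place assimilation): /n/ precedes the labial consonant /v/, so it assimilates in place to [m]. /pulveorriunvuasi/ → pulveorriumvuasi.

pulveorriumvuasi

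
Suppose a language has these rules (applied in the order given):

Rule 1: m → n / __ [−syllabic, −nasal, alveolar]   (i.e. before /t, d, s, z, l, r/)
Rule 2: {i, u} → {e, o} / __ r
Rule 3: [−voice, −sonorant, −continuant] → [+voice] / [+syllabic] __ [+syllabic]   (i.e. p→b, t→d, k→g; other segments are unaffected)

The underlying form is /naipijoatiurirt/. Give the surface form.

Rule 1 (nasal place assimilation): no segment meets the environment; /naipijoatiurirt/ is unchanged.
Rule 2 (pre-rhotic lowering): /u/ is a high vowel immediately before /r/, so it lowers to [o]. /i/ is a high vowel immediately before /r/, so it lowers to [e]. /naipijoatiurirt/ → naipijoatiorert.
Rule 3 (intervocalic voicing): /p/ is a voiceless stop between vowels /i/ and /i/, so it voices to [b]. /t/ is a voiceless stop between vowels /a/ and /i/, so it voices to [d]. /naipijoatiorert/ → naibijoadiorert.

naibijoadiorert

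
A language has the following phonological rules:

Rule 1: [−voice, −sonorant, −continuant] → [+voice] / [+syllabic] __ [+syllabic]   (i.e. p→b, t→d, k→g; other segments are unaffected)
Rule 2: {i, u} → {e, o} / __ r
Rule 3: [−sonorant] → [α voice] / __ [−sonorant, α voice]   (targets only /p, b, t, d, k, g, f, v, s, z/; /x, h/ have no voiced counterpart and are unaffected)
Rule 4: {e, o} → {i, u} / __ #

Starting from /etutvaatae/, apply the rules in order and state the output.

edudvaadai

Rule 1 (intervocalic voicing): /t/ is a voiceless stop between vowels /e/ and /u/, so it voices to [d]. /t/ is a voiceless stop between vowels /a/ and /a/, so it voices to [d]. /etutvaatae/ → edutvaadae.
Rule 2 (pre-rhotic lowering): no segment meets the environment; /edutvaadae/ is unchanged.
Rule 3 (regressive voicing assimilation): /t/ precedes the voiced obstruent /v/, so it voices to [d] by assimilation. /edutvaadae/ → edudvaadae.
Rule 4 (final vowel raising): /e/ is a mid vowel in word-final position, so it raises to [i]. /edudvaadae/ → edudvaadai.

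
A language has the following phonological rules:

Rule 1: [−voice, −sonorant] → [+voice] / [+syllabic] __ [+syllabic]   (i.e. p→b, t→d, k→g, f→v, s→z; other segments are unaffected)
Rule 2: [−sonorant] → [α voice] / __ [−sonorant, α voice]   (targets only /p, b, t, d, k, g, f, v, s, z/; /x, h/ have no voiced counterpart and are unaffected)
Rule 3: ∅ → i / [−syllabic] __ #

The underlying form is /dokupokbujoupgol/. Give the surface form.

dogubogbujoubgoli

Rule 1 (intervocalic voicing): /k/ is a voiceless obstruent between vowels /o/ and /u/, so it voices to [g]. /p/ is a voiceless obstruent between vowels /u/ and /o/, so it voices to [b]. /dokupokbujoupgol/ → dogubokbujoupgol.
Rule 2 (regressive voicing assimilation): /k/ precedes the voiced obstruent /b/, so it voices to [g] by assimilation. /p/ precedes the voiced obstruent /g/, so it voices to [b] by assimilation. /dogubokbujoupgol/ → dogubogbujoubgol.
Rule 3 (final i-epenthesis): the form ends in the consonant /l/, so [i] is inserted word-finally. /dogubogbujoubgol/ → dogubogbujoubgoli.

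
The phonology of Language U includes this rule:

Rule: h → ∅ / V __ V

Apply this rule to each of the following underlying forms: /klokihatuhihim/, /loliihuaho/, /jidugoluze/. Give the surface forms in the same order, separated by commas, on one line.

klokiatuiim, loliiuao, jidugoluze

/klokihatuhihim/: /h/ occurs between vowels /i/ and /a/, so it deletes. /h/ occurs between vowels /u/ and /i/, so it deletes. /h/ occurs between vowels /i/ and /i/, so it deletes. → [klokiatuiim].
/loliihuaho/: /h/ occurs between vowels /i/ and /u/, so it deletes. /h/ occurs between vowels /a/ and /o/, so it deletes. → [loliiuao].
/jidugoluze/: the rule's environment is not met; surfaces unchanged as [jidugoluze].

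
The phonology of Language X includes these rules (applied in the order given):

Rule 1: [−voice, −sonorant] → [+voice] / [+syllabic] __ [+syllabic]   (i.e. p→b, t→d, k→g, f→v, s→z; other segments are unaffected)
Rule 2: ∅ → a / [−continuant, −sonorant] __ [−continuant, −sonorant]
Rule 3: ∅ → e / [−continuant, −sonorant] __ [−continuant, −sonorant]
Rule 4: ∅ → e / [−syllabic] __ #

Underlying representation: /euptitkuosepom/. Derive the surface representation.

Rule 1 (intervocalic voicing): /s/ is a voiceless obstruent between vowels /o/ and /e/, so it voices to [z]. /p/ is a voiceless obstruent between vowels /e/ and /o/, so it voices to [b]. /euptitkuosepom/ → euptitkuozebom.
Rule 2 (stop-cluster a-epenthesis): /p/ and /t/ form a stop–stop cluster, so [a] is inserted between them. /t/ and /k/ form a stop–stop cluster, so [a] is inserted between them. /euptitkuozebom/ → eupatitakuozebom.
Rule 3 (stop-cluster e-epenthesis): no segment meets the environment; /eupatitakuozebom/ is unchanged.
Rule 4 (final e-epenthesis): the form ends in the consonant /m/, so [e] is inserted word-finally. /eupatitakuozebom/ → eupatitakuozebome.

eupatitakuozebome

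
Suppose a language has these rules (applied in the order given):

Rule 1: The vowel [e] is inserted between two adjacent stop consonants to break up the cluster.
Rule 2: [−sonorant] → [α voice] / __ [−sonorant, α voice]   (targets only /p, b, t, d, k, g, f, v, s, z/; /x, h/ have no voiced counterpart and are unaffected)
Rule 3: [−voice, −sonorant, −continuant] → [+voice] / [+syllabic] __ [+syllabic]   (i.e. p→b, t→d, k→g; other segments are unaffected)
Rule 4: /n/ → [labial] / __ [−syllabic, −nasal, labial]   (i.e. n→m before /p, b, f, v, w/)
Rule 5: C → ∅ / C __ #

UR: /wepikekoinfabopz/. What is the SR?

Rule 1 (stop-cluster e-epenthesis): no segment meets the environment; /wepikekoinfabopz/ is unchanged.
Rule 2 (regressive voicing assimilation): /p/ precedes the voiced obstruent /z/, so it voices to [b] by assimilation. /wepikekoinfabopz/ → wepikekoinfabobz.
Rule 3 (intervocalic voicing): /p/ is a voiceless stop between vowels /e/ and /i/, so it voices to [b]. /k/ is a voiceless stop between vowels /i/ and /e/, so it voices to [g]. /k/ is a voiceless stop between vowels /e/ and /o/, so it voices to [g]. /wepikekoinfabobz/ → webigegoinfabobz.
Rule 4 (nasal place assimilation): /n/ precedes the labial consonant /f/, so it assimilates in place to [m]. /webigegoinfabobz/ → webigegoimfabobz.
Rule 5 (final cluster simplification): /z/ is the second consonant of a word-final cluster /bz/, so it deletes. /webigegoimfabobz/ → webigegoimfabob.

webigegoimfabob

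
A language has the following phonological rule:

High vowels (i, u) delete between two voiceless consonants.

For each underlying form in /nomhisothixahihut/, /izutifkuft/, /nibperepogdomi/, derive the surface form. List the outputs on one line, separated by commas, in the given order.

nomhsothxahht, izutfkft, nibperepogdomi

/nomhisothixahihut/: /i/ is a high vowel flanked by voiceless consonants /h/ and /s/, so it deletes. /i/ is a high vowel flanked by voiceless consonants /h/ and /x/, so it deletes. /i/ is a high vowel flanked by voiceless consonants /h/ and /h/, so it deletes. /u/ is a high vowel flanked by voiceless consonants /h/ and /t/, so it deletes. → [nomhsothxahht].
/izutifkuft/: /i/ is a high vowel flanked by voiceless consonants /t/ and /f/, so it deletes. /u/ is a high vowel flanked by voiceless consonants /k/ and /f/, so it deletes. → [izutfkft].
/nibperepogdomi/: the rule's environment is not met; surfaces unchanged as [nibperepogdomi].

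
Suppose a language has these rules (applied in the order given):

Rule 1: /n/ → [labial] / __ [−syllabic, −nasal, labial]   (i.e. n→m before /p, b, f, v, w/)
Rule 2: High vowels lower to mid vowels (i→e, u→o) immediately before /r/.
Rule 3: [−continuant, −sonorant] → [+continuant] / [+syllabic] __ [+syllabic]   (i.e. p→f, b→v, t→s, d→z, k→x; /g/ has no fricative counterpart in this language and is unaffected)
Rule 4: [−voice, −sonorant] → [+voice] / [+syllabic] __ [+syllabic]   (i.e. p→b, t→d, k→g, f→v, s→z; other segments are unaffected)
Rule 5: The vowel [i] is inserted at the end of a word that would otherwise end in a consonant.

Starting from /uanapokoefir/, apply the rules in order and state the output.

Rule 1 (nasal place assimilation): no segment meets the environment; /uanapokoefir/ is unchanged.
Rule 2 (pre-rhotic lowering): /i/ is a high vowel immediately before /r/, so it lowers to [e]. /uanapokoefir/ → uanapokoefer.
Rule 3 (intervocalic spirantization): /p/ is a stop between vowels /a/ and /o/, so it spirantizes to the fricative [f]. /k/ is a stop between vowels /o/ and /o/, so it spirantizes to the fricative [x]. /uanapokoefer/ → uanafoxoefer.
Rule 4 (intervocalic voicing): /f/ is a voiceless obstruent between vowels /a/ and /o/, so it voices to [v]. /f/ is a voiceless obstruent between vowels /e/ and /e/, so it voices to [v]. /uanafoxoefer/ → uanavoxoever.
Rule 5 (final i-epenthesis): the form ends in the consonant /r/, so [i] is inserted word-finally. /uanavoxoever/ → uanavoxoeveri.

uanavoxoeveri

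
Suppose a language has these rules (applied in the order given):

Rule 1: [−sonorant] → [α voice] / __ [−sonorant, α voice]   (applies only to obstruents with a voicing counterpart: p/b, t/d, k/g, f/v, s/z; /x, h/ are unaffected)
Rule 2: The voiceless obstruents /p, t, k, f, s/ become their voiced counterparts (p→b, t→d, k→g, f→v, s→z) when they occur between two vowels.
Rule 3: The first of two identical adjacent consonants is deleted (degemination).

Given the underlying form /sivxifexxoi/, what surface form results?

sifxivexoi

Rule 1 (regressive voicing assimilation): /v/ precedes the voiceless obstruent /x/, so it devoices to [f] by assimilation. /sivxifexxoi/ → sifxifexxoi.
Rule 2 (intervocalic voicing): /f/ is a voiceless obstruent between vowels /i/ and /e/, so it voices to [v]. /sifxifexxoi/ → sifxivexxoi.
Rule 3 (degemination): /xx/ is a geminate; the first /x/ deletes. /sifxivexxoi/ → sifxivexoi.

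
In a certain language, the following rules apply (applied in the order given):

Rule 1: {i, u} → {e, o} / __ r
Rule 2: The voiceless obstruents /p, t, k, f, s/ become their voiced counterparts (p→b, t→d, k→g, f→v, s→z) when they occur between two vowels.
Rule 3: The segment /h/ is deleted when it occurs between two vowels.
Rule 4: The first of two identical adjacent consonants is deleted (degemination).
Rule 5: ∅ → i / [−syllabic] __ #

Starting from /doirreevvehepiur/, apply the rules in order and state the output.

doereeveebiori

Rule 1 (pre-rhotic lowering): /i/ is a high vowel immediately before /r/, so it lowers to [e]. /u/ is a high vowel immediately before /r/, so it lowers to [o]. /doirreevvehepiur/ → doerreevvehepior.
Rule 2 (intervocalic voicing): /p/ is a voiceless obstruent between vowels /e/ and /i/, so it voices to [b]. /doerreevvehepior/ → doerreevvehebior.
Rule 3 (intervocalic h-deletion): /h/ occurs between vowels /e/ and /e/, so it deletes. /doerreevvehebior/ → doerreevveebior.
Rule 4 (degemination): /rr/ is a geminate; the first /r/ deletes. /vv/ is a geminate; the first /v/ deletes. /doerreevveebior/ → doereeveebior.
Rule 5 (final i-epenthesis): the form ends in the consonant /r/, so [i] is inserted word-finally. /doereeveebior/ → doereeveebiori.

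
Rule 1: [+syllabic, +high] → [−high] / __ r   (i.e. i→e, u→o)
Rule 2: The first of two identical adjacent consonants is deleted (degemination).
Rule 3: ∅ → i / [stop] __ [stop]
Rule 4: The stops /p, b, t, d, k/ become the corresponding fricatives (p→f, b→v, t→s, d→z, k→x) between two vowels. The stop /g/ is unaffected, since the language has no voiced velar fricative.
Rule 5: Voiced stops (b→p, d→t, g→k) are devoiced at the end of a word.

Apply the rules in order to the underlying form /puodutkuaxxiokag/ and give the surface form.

Rule 1 (pre-rhotic lowering): no segment meets the environment; /puodutkuaxxiokag/ is unchanged.
Rule 2 (degemination): /xx/ is a geminate; the first /x/ deletes. /puodutkuaxxiokag/ → puodutkuaxiokag.
Rule 3 (stop-cluster i-epenthesis): /t/ and /k/ form a stop–stop cluster, so [i] is inserted between them. /puodutkuaxiokag/ → puodutikuaxiokag.
Rule 4 (intervocalic spirantization): /d/ is a stop between vowels /o/ and /u/, so it spirantizes to the fricative [z]. /t/ is a stop between vowels /u/ and /i/, so it spirantizes to the fricative [s]. /k/ is a stop between vowels /i/ and /u/, so it spirantizes to the fricative [x]. /k/ is a stop between vowels /o/ and /a/, so it spirantizes to the fricative [x]. /puodutikuaxiokag/ → puozusixuaxioxag.
Rule 5 (final devoicing): /g/ is a voiced stop in word-final position, so it devoices to [k]. /puozusixuaxioxag/ → puozusixuaxioxak.

puozusixuaxioxak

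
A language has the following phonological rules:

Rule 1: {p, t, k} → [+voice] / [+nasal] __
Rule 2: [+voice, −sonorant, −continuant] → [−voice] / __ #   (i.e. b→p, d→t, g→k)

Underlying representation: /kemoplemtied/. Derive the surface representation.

kemoplemdiet

Rule 1 (post-nasal voicing): /t/ is a voiceless stop immediately after the nasal /m/, so it voices to [d]. /kemoplemtied/ → kemoplemdied.
Rule 2 (final devoicing): /d/ is a voiced stop in word-final position, so it devoices to [t]. /kemoplemdied/ → kemoplemdiet.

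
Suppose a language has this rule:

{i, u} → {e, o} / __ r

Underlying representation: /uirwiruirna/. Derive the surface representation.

/i/ is a high vowel immediately before /r/, so it lowers to [e].
/i/ is a high vowel immediately before /r/, so it lowers to [e].
/i/ is a high vowel immediately before /r/, so it lowers to [e].
The other instances of /u/ do not occur in the required environment and remain unchanged.
Surface form: [uerweruerna].

uerweruerna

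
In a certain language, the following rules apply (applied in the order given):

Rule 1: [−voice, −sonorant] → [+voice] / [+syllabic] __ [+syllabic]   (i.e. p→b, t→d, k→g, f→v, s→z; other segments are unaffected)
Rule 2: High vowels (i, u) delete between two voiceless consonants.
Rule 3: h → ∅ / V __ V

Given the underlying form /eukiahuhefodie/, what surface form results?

Rule 1 (intervocalic voicing): /k/ is a voiceless obstruent between vowels /u/ and /i/, so it voices to [g]. /f/ is a voiceless obstruent between vowels /e/ and /o/, so it voices to [v]. /eukiahuhefodie/ → eugiahuhevodie.
Rule 2 (high vowel syncope): /u/ is a high vowel flanked by voiceless consonants /h/ and /h/, so it deletes. /eugiahuhevodie/ → eugiahhevodie.
Rule 3 (intervocalic h-deletion): no segment meets the environment; /eugiahhevodie/ is unchanged.

eugiahhevodie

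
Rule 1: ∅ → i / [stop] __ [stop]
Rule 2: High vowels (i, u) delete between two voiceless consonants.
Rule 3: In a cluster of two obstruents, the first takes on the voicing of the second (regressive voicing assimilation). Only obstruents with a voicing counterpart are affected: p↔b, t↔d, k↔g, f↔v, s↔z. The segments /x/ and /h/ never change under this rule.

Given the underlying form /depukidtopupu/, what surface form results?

depkiditoppu

Rule 1 (stop-cluster i-epenthesis): /d/ and /t/ form a stop–stop cluster, so [i] is inserted between them. /depukidtopupu/ → depukiditopupu.
Rule 2 (high vowel syncope): /u/ is a high vowel flanked by voiceless consonants /p/ and /k/, so it deletes. /u/ is a high vowel flanked by voiceless consonants /p/ and /p/, so it deletes. /depukiditopupu/ → depkiditoppu.
Rule 3 (regressive voicing assimilation): no segment meets the environment; /depkiditoppu/ is unchanged.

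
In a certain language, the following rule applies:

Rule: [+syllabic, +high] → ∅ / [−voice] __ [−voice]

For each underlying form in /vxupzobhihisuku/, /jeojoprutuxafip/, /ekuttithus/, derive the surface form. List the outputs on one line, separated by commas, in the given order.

vxpzobhhsku, jeojoprutxafp, ekttths

/vxupzobhihisuku/: /u/ is a high vowel flanked by voiceless consonants /x/ and /p/, so it deletes. /i/ is a high vowel flanked by voiceless consonants /h/ and /h/, so it deletes. /i/ is a high vowel flanked by voiceless consonants /h/ and /s/, so it deletes. /u/ is a high vowel flanked by voiceless consonants /s/ and /k/, so it deletes. → [vxpzobhhsku].
/jeojoprutuxafip/: /u/ is a high vowel flanked by voiceless consonants /t/ and /x/, so it deletes. /i/ is a high vowel flanked by voiceless consonants /f/ and /p/, so it deletes. → [jeojoprutxafp].
/ekuttithus/: /u/ is a high vowel flanked by voiceless consonants /k/ and /t/, so it deletes. /i/ is a high vowel flanked by voiceless consonants /t/ and /t/, so it deletes. /u/ is a high vowel flanked by voiceless consonants /h/ and /s/, so it deletes. → [ekttths].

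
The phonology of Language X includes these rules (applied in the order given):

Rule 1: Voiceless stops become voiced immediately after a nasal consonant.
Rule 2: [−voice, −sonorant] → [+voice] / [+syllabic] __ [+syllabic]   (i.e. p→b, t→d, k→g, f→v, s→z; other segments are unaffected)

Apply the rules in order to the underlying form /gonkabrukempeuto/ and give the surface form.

Rule 1 (post-nasal voicing): /k/ is a voiceless stop immediately after the nasal /n/, so it voices to [g]. /p/ is a voiceless stop immediately after the nasal /m/, so it voices to [b]. /gonkabrukempeuto/ → gongabrukembeuto.
Rule 2 (intervocalic voicing): /k/ is a voiceless obstruent between vowels /u/ and /e/, so it voices to [g]. /t/ is a voiceless obstruent between vowels /u/ and /o/, so it voices to [d]. /gongabrukembeuto/ → gongabrugembeudo.

gongabrugembeudo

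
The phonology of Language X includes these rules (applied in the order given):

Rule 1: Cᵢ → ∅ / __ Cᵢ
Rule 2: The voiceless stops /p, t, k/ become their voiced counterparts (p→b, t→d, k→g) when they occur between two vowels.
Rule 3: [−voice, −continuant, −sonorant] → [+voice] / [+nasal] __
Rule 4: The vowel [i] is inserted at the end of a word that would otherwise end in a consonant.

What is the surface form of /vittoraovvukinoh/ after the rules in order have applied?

vidoraovuginohi

Rule 1 (degemination): /tt/ is a geminate; the first /t/ deletes. /vv/ is a geminate; the first /v/ deletes. /vittoraovvukinoh/ → vitoraovukinoh.
Rule 2 (intervocalic voicing): /t/ is a voiceless stop between vowels /i/ and /o/, so it voices to [d]. /k/ is a voiceless stop between vowels /u/ and /i/, so it voices to [g]. /vitoraovukinoh/ → vidoraovuginoh.
Rule 3 (post-nasal voicing): no segment meets the environment; /vidoraovuginoh/ is unchanged.
Rule 4 (final i-epenthesis): the form ends in the consonant /h/, so [i] is inserted word-finally. /vidoraovuginoh/ → vidoraovuginohi.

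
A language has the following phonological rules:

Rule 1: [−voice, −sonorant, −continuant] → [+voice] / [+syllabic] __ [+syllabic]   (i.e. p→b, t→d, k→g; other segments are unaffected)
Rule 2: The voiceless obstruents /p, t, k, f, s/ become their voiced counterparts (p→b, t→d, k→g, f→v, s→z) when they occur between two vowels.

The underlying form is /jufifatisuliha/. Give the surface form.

Rule 1 (intervocalic voicing): /t/ is a voiceless stop between vowels /a/ and /i/, so it voices to [d]. /jufifatisuliha/ → jufifadisuliha.
Rule 2 (intervocalic voicing): /f/ is a voiceless obstruent between vowels /u/ and /i/, so it voices to [v]. /f/ is a voiceless obstruent between vowels /i/ and /a/, so it voices to [v]. /s/ is a voiceless obstruent between vowels /i/ and /u/, so it voices to [z]. /jufifadisuliha/ → juvivadizuliha.

juvivadizuliha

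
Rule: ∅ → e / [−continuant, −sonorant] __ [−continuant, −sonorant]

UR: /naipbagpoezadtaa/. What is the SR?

naipebagepoezadetaa

/p/ and /b/ form a stop–stop cluster, so [e] is inserted between them.
/g/ and /p/ form a stop–stop cluster, so [e] is inserted between them.
/d/ and /t/ form a stop–stop cluster, so [e] is inserted between them.
Surface form: [naipebagepoezadetaa].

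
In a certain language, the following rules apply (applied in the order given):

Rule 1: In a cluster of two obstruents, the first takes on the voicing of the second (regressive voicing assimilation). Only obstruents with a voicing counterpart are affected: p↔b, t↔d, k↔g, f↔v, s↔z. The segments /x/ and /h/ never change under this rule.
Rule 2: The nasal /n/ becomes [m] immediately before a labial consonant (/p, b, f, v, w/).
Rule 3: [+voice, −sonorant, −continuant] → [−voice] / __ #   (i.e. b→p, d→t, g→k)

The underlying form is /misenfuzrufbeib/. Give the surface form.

Rule 1 (regressive voicing assimilation): /f/ precedes the voiced obstruent /b/, so it voices to [v] by assimilation. /misenfuzrufbeib/ → misenfuzruvbeib.
Rule 2 (nasal place assimilation): /n/ precedes the labial consonant /f/, so it assimilates in place to [m]. /misenfuzruvbeib/ → misemfuzruvbeib.
Rule 3 (final devoicing): /b/ is a voiced stop in word-final position, so it devoices to [p]. /misemfuzruvbeib/ → misemfuzruvbeip.

misemfuzruvbeip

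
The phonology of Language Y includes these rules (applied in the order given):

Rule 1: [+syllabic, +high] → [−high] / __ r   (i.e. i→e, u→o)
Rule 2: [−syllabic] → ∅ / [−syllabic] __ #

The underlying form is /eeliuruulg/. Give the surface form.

eelioruul

Rule 1 (pre-rhotic lowering): /u/ is a high vowel immediately before /r/, so it lowers to [o]. /eeliuruulg/ → eelioruulg.
Rule 2 (final cluster simplification): /g/ is the second consonant of a word-final cluster /lg/, so it deletes. /eelioruulg/ → eelioruul.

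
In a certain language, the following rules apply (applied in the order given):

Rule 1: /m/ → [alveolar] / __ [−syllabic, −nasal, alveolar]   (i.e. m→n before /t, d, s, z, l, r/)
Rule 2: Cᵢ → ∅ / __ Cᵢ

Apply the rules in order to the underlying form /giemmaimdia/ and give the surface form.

Rule 1 (nasal place assimilation): /m/ precedes the alveolar consonant /d/, so it assimilates in place to [n]. /giemmaimdia/ → giemmaindia.
Rule 2 (degemination): /mm/ is a geminate; the first /m/ deletes. /giemmaindia/ → giemaindia.

giemaindia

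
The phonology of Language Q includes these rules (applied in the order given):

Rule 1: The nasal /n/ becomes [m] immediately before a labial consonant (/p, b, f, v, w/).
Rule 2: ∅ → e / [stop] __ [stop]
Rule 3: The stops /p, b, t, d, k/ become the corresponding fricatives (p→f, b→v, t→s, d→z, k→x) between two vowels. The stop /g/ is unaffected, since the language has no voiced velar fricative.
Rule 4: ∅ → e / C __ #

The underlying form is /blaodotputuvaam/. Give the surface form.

blaozosefusuvaame

Rule 1 (nasal place assimilation): no segment meets the environment; /blaodotputuvaam/ is unchanged.
Rule 2 (stop-cluster e-epenthesis): /t/ and /p/ form a stop–stop cluster, so [e] is inserted between them. /blaodotputuvaam/ → blaodoteputuvaam.
Rule 3 (intervocalic spirantization): /d/ is a stop between vowels /o/ and /o/, so it spirantizes to the fricative [z]. /t/ is a stop between vowels /o/ and /e/, so it spirantizes to the fricative [s]. /p/ is a stop between vowels /e/ and /u/, so it spirantizes to the fricative [f]. /t/ is a stop between vowels /u/ and /u/, so it spirantizes to the fricative [s]. /blaodoteputuvaam/ → blaozosefusuvaam.
Rule 4 (final e-epenthesis): the form ends in the consonant /m/, so [e] is inserted word-finally. /blaozosefusuvaam/ → blaozosefusuvaame.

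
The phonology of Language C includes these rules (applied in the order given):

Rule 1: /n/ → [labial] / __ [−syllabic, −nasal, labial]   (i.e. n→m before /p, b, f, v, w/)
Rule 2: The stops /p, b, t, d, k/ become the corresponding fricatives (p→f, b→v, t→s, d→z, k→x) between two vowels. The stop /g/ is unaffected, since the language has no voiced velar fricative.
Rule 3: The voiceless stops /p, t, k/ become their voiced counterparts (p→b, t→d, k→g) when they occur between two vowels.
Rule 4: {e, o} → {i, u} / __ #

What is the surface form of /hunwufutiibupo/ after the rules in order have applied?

humwufusiivufu

Rule 1 (nasal place assimilation): /n/ precedes the labial consonant /w/, so it assimilates in place to [m]. /hunwufutiibupo/ → humwufutiibupo.
Rule 2 (intervocalic spirantization): /t/ is a stop between vowels /u/ and /i/, so it spirantizes to the fricative [s]. /b/ is a stop between vowels /i/ and /u/, so it spirantizes to the fricative [v]. /p/ is a stop between vowels /u/ and /o/, so it spirantizes to the fricative [f]. /humwufutiibupo/ → humwufusiivufo.
Rule 3 (intervocalic voicing): no segment meets the environment; /humwufusiivufo/ is unchanged.
Rule 4 (final vowel raising): /o/ is a mid vowel in word-final position, so it raises to [u]. /humwufusiivufo/ → humwufusiivufu.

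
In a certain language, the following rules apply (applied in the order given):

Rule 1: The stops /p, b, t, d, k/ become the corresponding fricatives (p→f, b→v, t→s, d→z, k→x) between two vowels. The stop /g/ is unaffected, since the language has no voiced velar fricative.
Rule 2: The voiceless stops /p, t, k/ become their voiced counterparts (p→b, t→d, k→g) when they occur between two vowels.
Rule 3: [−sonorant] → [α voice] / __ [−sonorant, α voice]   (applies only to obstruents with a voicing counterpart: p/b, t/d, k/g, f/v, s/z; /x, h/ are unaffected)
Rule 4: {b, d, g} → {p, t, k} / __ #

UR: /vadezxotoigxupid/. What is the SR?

Rule 1 (intervocalic spirantization): /d/ is a stop between vowels /a/ and /e/, so it spirantizes to the fricative [z]. /t/ is a stop between vowels /o/ and /o/, so it spirantizes to the fricative [s]. /p/ is a stop between vowels /u/ and /i/, so it spirantizes to the fricative [f]. /vadezxotoigxupid/ → vazezxosoigxufid.
Rule 2 (intervocalic voicing): no segment meets the environment; /vazezxosoigxufid/ is unchanged.
Rule 3 (regressive voicing assimilation): /z/ precedes the voiceless obstruent /x/, so it devoices to [s] by assimilation. /g/ precedes the voiceless obstruent /x/, so it devoices to [k] by assimilation. /vazezxosoigxufid/ → vazesxosoikxufid.
Rule 4 (final devoicing): /d/ is a voiced stop in word-final position, so it devoices to [t]. /vazesxosoikxufid/ → vazesxosoikxufit.

vazesxosoikxufit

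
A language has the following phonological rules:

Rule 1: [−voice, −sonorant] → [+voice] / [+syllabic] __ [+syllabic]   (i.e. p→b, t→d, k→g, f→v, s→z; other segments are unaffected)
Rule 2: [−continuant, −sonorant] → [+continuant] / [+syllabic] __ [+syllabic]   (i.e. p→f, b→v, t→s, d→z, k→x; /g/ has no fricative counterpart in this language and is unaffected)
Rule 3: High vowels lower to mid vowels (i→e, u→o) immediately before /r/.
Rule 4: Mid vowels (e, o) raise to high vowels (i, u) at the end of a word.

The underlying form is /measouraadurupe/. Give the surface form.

meazooraazoruvi

Rule 1 (intervocalic voicing): /s/ is a voiceless obstruent between vowels /a/ and /o/, so it voices to [z]. /p/ is a voiceless obstruent between vowels /u/ and /e/, so it voices to [b]. /measouraadurupe/ → meazouraadurube.
Rule 2 (intervocalic spirantization): /d/ is a stop between vowels /a/ and /u/, so it spirantizes to the fricative [z]. /b/ is a stop between vowels /u/ and /e/, so it spirantizes to the fricative [v]. /meazouraadurube/ → meazouraazuruve.
Rule 3 (pre-rhotic lowering): /u/ is a high vowel immediately before /r/, so it lowers to [o]. /u/ is a high vowel immediately before /r/, so it lowers to [o]. /meazouraazuruve/ → meazooraazoruve.
Rule 4 (final vowel raising): /e/ is a mid vowel in word-final position, so it raises to [i]. /meazooraazoruve/ → meazooraazoruvi.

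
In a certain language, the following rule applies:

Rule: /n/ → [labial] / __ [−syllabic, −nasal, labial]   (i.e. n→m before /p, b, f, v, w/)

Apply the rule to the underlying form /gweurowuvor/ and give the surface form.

No segment of /gweurowuvor/ meets the structural description of the rule, so the form surfaces unchanged.

gweurowuvor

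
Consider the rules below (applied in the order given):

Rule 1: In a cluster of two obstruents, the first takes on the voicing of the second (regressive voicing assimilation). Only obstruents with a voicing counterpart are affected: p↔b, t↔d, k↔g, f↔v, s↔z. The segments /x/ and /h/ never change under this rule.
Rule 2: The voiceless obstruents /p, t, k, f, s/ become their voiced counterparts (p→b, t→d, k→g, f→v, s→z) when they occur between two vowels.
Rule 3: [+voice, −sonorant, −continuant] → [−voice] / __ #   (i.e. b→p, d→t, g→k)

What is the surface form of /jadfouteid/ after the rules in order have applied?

Rule 1 (regressive voicing assimilation): /d/ precedes the voiceless obstruent /f/, so it devoices to [t] by assimilation. /jadfouteid/ → jatfouteid.
Rule 2 (intervocalic voicing): /t/ is a voiceless obstruent between vowels /u/ and /e/, so it voices to [d]. /jatfouteid/ → jatfoudeid.
Rule 3 (final devoicing): /d/ is a voiced stop in word-final position, so it devoices to [t]. /jatfoudeid/ → jatfoudeit.

jatfoudeit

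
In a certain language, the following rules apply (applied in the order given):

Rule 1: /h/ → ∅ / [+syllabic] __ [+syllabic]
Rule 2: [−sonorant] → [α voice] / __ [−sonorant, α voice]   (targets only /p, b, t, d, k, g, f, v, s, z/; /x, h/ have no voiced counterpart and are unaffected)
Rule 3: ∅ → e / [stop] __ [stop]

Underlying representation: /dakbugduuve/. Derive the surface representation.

Rule 1 (intervocalic h-deletion): no segment meets the environment; /dakbugduuve/ is unchanged.
Rule 2 (regressive voicing assimilation): /k/ precedes the voiced obstruent /b/, so it voices to [g] by assimilation. /dakbugduuve/ → dagbugduuve.
Rule 3 (stop-cluster e-epenthesis): /g/ and /b/ form a stop–stop cluster, so [e] is inserted between them. /g/ and /d/ form a stop–stop cluster, so [e] is inserted between them. /dagbugduuve/ → dagebugeduuve.

dagebugeduuve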